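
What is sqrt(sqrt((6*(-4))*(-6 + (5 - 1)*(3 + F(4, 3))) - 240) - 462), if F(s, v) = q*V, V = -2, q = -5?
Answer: sqrt(-462 + 8*I*sqrt(21)) ≈ 0.85213 + 21.511*I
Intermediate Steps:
F(s, v) = 10 (F(s, v) = -5*(-2) = 10)
sqrt(sqrt((6*(-4))*(-6 + (5 - 1)*(3 + F(4, 3))) - 240) - 462) = sqrt(sqrt((6*(-4))*(-6 + (5 - 1)*(3 + 10)) - 240) - 462) = sqrt(sqrt(-24*(-6 + 4*13) - 240) - 462) = sqrt(sqrt(-24*(-6 + 52) - 240) - 462) = sqrt(sqrt(-24*46 - 240) - 462) = sqrt(sqrt(-1104 - 240) - 462) = sqrt(sqrt(-1344) - 462) = sqrt(8*I*sqrt(21) - 462) = sqrt(-462 + 8*I*sqrt(21))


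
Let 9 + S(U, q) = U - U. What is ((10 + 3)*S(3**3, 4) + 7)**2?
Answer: 12100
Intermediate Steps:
S(U, q) = -9 (S(U, q) = -9 + (U - U) = -9 + 0 = -9)
((10 + 3)*S(3**3, 4) + 7)**2 = ((10 + 3)*(-9) + 7)**2 = (13*(-9) + 7)**2 = (-117 + 7)**2 = (-110)**2 = 12100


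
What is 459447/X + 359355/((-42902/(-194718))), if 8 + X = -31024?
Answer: 361896485795881/221889144 ≈ 1.6310e+6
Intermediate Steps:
X = -31032 (X = -8 - 31024 = -31032)
459447/X + 359355/((-42902/(-194718))) = 459447/(-31032) + 359355/((-42902/(-194718))) = 459447*(-1/31032) + 359355/((-42902*(-1/194718))) = -153149/10344 + 359355/(21451/97359) = -153149/10344 + 359355*(97359/21451) = -153149/10344 + 34986443445/21451 = 361896485795881/221889144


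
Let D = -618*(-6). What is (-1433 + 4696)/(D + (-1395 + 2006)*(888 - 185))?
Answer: 3263/433241 ≈ 0.0075316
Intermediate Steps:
D = 3708
(-1433 + 4696)/(D + (-1395 + 2006)*(888 - 185)) = (-1433 + 4696)/(3708 + (-1395 + 2006)*(888 - 185)) = 3263/(3708 + 611*703) = 3263/(3708 + 429533) = 3263/433241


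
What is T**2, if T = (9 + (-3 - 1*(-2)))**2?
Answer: 4096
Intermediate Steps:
T = 64 (T = (9 + (-3 + 2))**2 = (9 - 1)**2 = 8**2 = 64)
T**2 = 64**2 = 4096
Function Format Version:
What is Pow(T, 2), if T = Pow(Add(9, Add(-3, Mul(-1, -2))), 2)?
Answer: 4096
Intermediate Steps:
T = 64 (T = Pow(Add(9, Add(-3, 2)), 2) = Pow(Add(9, -1), 2) = Pow(8, 2) = 64)
Pow(T, 2) = Pow(64, 2) = 4096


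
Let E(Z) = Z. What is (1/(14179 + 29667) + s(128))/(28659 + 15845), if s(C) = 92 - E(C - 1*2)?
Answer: -1490763/1951322384 ≈ -0.00076398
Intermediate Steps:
s(C) = 94 - C (s(C) = 92 - (C - 1*2) = 92 - (C - 2) = 92 - (-2 + C) = 92 + (2 - C) = 94 - C)
(1/(14179 + 29667) + s(128))/(28659 + 15845) = (1/(14179 + 29667) + (94 - 1*128))/(28659 + 15845) = (1/43846 + (94 - 128))/44504 = (1/43846 - 34)*(1/44504) = -1490763/43846*1/44504 = -1490763/1951322384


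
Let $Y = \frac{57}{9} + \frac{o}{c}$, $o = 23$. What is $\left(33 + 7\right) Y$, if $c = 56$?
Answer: $\frac{5665}{21} \approx 269.76$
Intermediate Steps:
$Y = \frac{1133}{168}$ ($Y = \frac{57}{9} + \frac{23}{56} = 57 \cdot \frac{1}{9} + 23 \cdot \frac{1}{56} = \frac{19}{3} + \frac{23}{56} = \frac{1133}{168} \approx 6.744$)
$\left(33 + 7\right) Y = \left(33 + 7\right) \frac{1133}{168} = 40 \cdot \frac{1133}{168} = \frac{5665}{21}$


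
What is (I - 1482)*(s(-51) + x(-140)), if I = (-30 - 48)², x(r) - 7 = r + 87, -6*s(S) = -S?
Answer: -250809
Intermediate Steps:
s(S) = S/6 (s(S) = -(-1)*S/6 = S/6)
x(r) = 94 + r (x(r) = 7 + (r + 87) = 7 + (87 + r) = 94 + r)
I = 6084 (I = (-78)² = 6084)
(I - 1482)*(s(-51) + x(-140)) = (6084 - 1482)*((⅙)*(-51) + (94 - 140)) = 4602*(-17/2 - 46) = 4602*(-109/2) = -250809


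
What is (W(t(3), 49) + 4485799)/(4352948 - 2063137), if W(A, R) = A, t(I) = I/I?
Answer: 4485800/2289811 ≈ 1.9590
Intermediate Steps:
t(I) = 1
(W(t(3), 49) + 4485799)/(4352948 - 2063137) = (1 + 4485799)/(4352948 - 2063137) = 4485800/2289811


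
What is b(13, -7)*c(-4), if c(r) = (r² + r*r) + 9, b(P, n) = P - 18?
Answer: -205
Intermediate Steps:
b(P, n) = -18 + P
c(r) = 9 + 2*r² (c(r) = (r² + r²) + 9 = 2*r² + 9 = 9 + 2*r²)
b(13, -7)*c(-4) = (-18 + 13)*(9 + 2*(-4)²) = -5*(9 + 2*16) = -5*(9 + 32) = -5*41 = -205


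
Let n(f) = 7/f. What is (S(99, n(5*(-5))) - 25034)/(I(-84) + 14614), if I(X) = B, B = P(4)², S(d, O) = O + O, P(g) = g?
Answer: -312932/182875 ≈ -1.7112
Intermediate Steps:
S(d, O) = 2*O
B = 16 (B = 4² = 16)
I(X) = 16
(S(99, n(5*(-5))) - 25034)/(I(-84) + 14614) = (2*(7/((5*(-5)))) - 25034)/(16 + 14614) = (2*(7/(-25)) - 25034)/14630 = (2*(7*(-1/25)) - 25034)*(1/14630) = (2*(-7/25) - 25034)*(1/14630) = (-14/25 - 25034)*(1/14630) = -625864/25*1/14630 = -312932/182875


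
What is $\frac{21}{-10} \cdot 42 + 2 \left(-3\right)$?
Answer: $- \frac{471}{5} \approx -94.2$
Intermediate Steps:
$\frac{21}{-10} \cdot 42 + 2 \left(-3\right) = 21 \left(- \frac{1}{10}\right) 42 - 6 = \left(- \frac{21}{10}\right) 42 - 6 = - \frac{441}{5} - 6 = - \frac{471}{5}$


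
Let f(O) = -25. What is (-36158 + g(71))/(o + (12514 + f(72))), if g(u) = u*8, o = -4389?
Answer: -3559/810 ≈ -4.3938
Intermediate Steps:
g(u) = 8*u
(-36158 + g(71))/(o + (12514 + f(72))) = (-36158 + 8*71)/(-4389 + (12514 - 25)) = (-36158 + 568)/(-4389 + 12489) = -35590/8100 = -35590*1/8100 = -3559/810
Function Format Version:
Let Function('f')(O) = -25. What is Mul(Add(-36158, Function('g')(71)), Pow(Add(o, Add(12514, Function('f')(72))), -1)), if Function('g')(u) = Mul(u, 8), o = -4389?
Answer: Rational(-3559, 810) ≈ -4.3938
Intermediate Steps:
Function('g')(u) = Mul(8, u)
Mul(Add(-36158, Function('g')(71)), Pow(Add(o, Add(12514, Function('f')(72))), -1)) = Mul(Add(-36158, Mul(8, 71)), Pow(Add(-4389, Add(12514, -25)), -1)) = Mul(Add(-36158, 568), Pow(Add(-4389, 12489), -1)) = Mul(-35590, Pow(8100, -1)) = Mul(-35590, Rational(1, 8100)) = Rational(-3559, 810)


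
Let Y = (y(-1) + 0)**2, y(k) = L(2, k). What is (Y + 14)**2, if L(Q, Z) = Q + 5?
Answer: 3969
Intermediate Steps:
L(Q, Z) = 5 + Q
y(k) = 7 (y(k) = 5 + 2 = 7)
Y = 49 (Y = (7 + 0)**2 = 7**2 = 49)
(Y + 14)**2 = (49 + 14)**2 = 63**2 = 3969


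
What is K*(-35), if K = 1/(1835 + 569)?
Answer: -35/2404 ≈ -0.014559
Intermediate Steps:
K = 1/2404 ≈ 0.00041597
K*(-35) = (1/2404)*(-35) = -35/2404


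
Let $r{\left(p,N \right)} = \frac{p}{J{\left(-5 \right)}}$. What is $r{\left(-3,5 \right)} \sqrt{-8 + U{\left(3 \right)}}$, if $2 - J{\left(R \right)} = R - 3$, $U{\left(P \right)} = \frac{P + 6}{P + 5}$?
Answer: $- \frac{3 i \sqrt{110}}{40} \approx - 0.78661 i$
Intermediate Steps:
$U{\left(P \right)} = \frac{6 + P}{5 + P}$
$J{\left(R \right)} = 5 - R$ ($J{\left(R \right)} = 2 - \left(R - 3\right) = 2 - \left(-3 + R\right) = 5 - R$)
$r{\left(p,N \right)} = \frac{p}{10}$ ($r{\left(p,N \right)} = \frac{p}{5 - -5} = \frac{p}{5 + 5} = \frac{p}{10}$)
$r{\left(-3,5 \right)} \sqrt{-8 + U{\left(3 \right)}} = \frac{1}{10} \left(-3\right) \sqrt{-8 + \frac{6 + 3}{5 + 3}} = - \frac{3 \sqrt{-8 + \frac{1}{8} \cdot 9}}{10} = - \frac{3 \sqrt{-8 + \frac{9}{8}}}{10} = - \frac{3 \sqrt{- \frac{55}{8}}}{10} = - \frac{3 \frac{i \sqrt{110}}{4}}{10} = - \frac{3 i \sqrt{110}}{40}$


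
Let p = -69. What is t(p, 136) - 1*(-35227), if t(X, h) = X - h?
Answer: 35022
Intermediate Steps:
t(p, 136) - 1*(-35227) = (-69 - 1*136) - 1*(-35227) = (-69 - 136) + 35227 = -205 + 35227 = 35022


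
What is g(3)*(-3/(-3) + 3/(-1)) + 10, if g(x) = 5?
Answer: 0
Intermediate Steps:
g(3)*(-3/(-3) + 3/(-1)) + 10 = 5*(-3/(-3) + 3/(-1)) + 10 = 5*(-3*(-1/3) + 3*(-1)) + 10 = 5*(1 - 3) + 10 = 5*(-2) + 10 = -10 + 10 = 0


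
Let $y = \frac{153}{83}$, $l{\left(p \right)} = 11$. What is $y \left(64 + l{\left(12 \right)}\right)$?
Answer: $\frac{11475}{83} \approx 138.25$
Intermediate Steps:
$y = \frac{153}{83}$ ($y = 153 \cdot \frac{1}{83} = \frac{153}{83} \approx 1.8434$)
$y \left(64 + l{\left(12 \right)}\right) = \frac{153 \left(64 + 11\right)}{83} = \frac{153}{83} \cdot 75 = \frac{11475}{83}$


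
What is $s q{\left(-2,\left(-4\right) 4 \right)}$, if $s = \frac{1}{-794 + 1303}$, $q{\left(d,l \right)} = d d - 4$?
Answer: $0$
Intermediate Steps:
$q{\left(d,l \right)} = -4 + d^{2}$ ($q{\left(d,l \right)} = d^{2} - 4 = -4 + d^{2}$)
$s = \frac{1}{509} \approx 0.0019646$
$s q{\left(-2,\left(-4\right) 4 \right)} = \frac{-4 + \left(-2\right)^{2}}{509} = \frac{-4 + 4}{509} = \frac{1}{509} \cdot 0 = 0$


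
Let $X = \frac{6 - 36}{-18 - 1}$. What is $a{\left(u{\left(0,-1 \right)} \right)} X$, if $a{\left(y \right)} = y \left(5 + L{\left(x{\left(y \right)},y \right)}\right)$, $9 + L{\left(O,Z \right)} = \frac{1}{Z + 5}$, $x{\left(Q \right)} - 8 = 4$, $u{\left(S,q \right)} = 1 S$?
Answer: $0$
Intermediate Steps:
$u{\left(S,q \right)} = S$
$x{\left(Q \right)} = 12$ ($x{\left(Q \right)} = 8 + 4 = 12$)
$L{\left(O,Z \right)} = -9 + \frac{1}{5 + Z}$ ($L{\left(O,Z \right)} = -9 + \frac{1}{Z + 5} = -9 + \frac{1}{5 + Z}$)
$a{\left(y \right)} = y \left(5 + \frac{-44 - 9 y}{5 + y}\right)$
$X = \frac{30}{19}$ ($X = - \frac{30}{-19} = \left(-30\right) \left(- \frac{1}{19}\right) = \frac{30}{19} \approx 1.5789$)
$a{\left(u{\left(0,-1 \right)} \right)} X = \frac{0 \left(-19 - 0\right)}{5 + 0} \cdot \frac{30}{19} = \frac{0 \left(-19 + 0\right)}{5} \cdot \frac{30}{19} = 0 \cdot \frac{1}{5} \left(-19\right) \frac{30}{19} = 0 \cdot \frac{30}{19} = 0$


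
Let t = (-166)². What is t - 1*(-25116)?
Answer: 52672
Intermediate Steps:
t = 27556
t - 1*(-25116) = 27556 - 1*(-25116) = 27556 + 25116 = 52672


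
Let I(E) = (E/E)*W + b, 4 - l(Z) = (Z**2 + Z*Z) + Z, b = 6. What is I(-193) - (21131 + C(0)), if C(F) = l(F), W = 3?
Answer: -21126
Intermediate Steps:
l(Z) = 4 - Z - 2*Z**2 (l(Z) = 4 - ((Z**2 + Z*Z) + Z) = 4 - ((Z**2 + Z**2) + Z) = 4 - (2*Z**2 + Z) = 4 - (Z + 2*Z**2) = 4 + (-Z - 2*Z**2) = 4 - Z - 2*Z**2)
C(F) = 4 - F - 2*F**2
I(E) = 9 (I(E) = (E/E)*3 + 6 = 1*3 + 6 = 3 + 6 = 9)
I(-193) - (21131 + C(0)) = 9 - (21131 + (4 - 1*0 - 2*0**2)) = 9 - (21131 + (4 + 0 - 2*0)) = 9 - (21131 + (4 + 0 + 0)) = 9 - (21131 + 4) = 9 - 1*21135 = 9 - 21135 = -21126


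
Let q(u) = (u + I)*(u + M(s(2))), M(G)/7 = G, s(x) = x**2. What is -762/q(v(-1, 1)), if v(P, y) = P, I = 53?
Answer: -127/234 ≈ -0.54274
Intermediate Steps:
M(G) = 7*G
q(u) = (28 + u)*(53 + u) (q(u) = (u + 53)*(u + 7*2**2) = (53 + u)*(u + 7*4) = (53 + u)*(u + 28) = (53 + u)*(28 + u) = (28 + u)*(53 + u))
-762/q(v(-1, 1)) = -762/(1484 + (-1)**2 + 81*(-1)) = -762/(1484 + 1 - 81) = -762/1404 = -762*1/1404 = -127/234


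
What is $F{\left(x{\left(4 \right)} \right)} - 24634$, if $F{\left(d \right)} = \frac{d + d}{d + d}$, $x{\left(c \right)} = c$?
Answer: $-24633$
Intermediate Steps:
$F{\left(d \right)} = 1$ ($F{\left(d \right)} = \frac{2 d}{2 d} = 2 d \frac{1}{2 d} = 1$)
$F{\left(x{\left(4 \right)} \right)} - 24634 = 1 - 24634 = -24633$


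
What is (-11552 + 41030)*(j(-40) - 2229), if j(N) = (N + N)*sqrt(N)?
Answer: -65706462 - 4716480*I*sqrt(10) ≈ -6.5706e+7 - 1.4915e+7*I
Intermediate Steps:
j(N) = 2*N**(3/2) (j(N) = (2*N)*sqrt(N) = 2*N**(3/2))
(-11552 + 41030)*(j(-40) - 2229) = (-11552 + 41030)*(2*(-40)**(3/2) - 2229) = 29478*(2*(-80*I*sqrt(10)) - 2229) = 29478*(-160*I*sqrt(10) - 2229) = 29478*(-2229 - 160*I*sqrt(10)) = -65706462 - 4716480*I*sqrt(10)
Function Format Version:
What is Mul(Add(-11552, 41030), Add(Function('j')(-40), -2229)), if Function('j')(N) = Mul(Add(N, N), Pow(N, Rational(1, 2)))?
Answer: Add(-65706462, Mul(-4716480, I, Pow(10, Rational(1, 2)))) ≈ Add(-6.5706e+7, Mul(-1.4915e+7, I))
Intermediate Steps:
Function('j')(N) = Mul(2, Pow(N, Rational(3, 2))) (Function('j')(N) = Mul(Mul(2, N), Pow(N, Rational(1, 2))) = Mul(2, Pow(N, Rational(3, 2))))
Mul(Add(-11552, 41030), Add(Function('j')(-40), -2229)) = Mul(Add(-11552, 41030), Add(Mul(2, Pow(-40, Rational(3, 2))), -2229)) = Mul(29478, Add(Mul(2, Mul(-80, I, Pow(10, Rational(1, 2)))), -2229)) = Mul(29478, Add(Mul(-160, I, Pow(10, Rational(1, 2))), -2229)) = Mul(29478, Add(-2229, Mul(-160, I, Pow(10, Rational(1, 2))))) = Add(-65706462, Mul(-4716480, I, Pow(10, Rational(1, 2))))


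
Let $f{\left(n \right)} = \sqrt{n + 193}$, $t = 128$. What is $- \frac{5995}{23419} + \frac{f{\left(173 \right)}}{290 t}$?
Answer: $- \frac{545}{2129} + \frac{\sqrt{366}}{37120} \approx -0.25547$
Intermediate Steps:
$f{\left(n \right)} = \sqrt{193 + n}$
$- \frac{5995}{23419} + \frac{f{\left(173 \right)}}{290 t} = - \frac{5995}{23419} + \frac{\sqrt{193 + 173}}{290 \cdot 128} = \left(-5995\right) \frac{1}{23419} + \frac{\sqrt{366}}{37120} = - \frac{545}{2129} + \sqrt{366} \cdot \frac{1}{37120} = - \frac{545}{2129} + \frac{\sqrt{366}}{37120}$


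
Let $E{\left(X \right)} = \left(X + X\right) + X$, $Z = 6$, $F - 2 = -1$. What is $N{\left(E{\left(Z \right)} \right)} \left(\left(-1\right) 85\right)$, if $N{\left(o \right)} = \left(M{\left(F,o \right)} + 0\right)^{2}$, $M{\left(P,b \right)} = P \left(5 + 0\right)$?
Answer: $-2125$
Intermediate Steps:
$F = 1$ ($F = 2 - 1 = 1$)
$E{\left(X \right)} = 3 X$ ($E{\left(X \right)} = 2 X + X = 3 X$)
$M{\left(P,b \right)} = 5 P$ ($M{\left(P,b \right)} = P 5 = 5 P$)
$N{\left(o \right)} = 25$ ($N{\left(o \right)} = \left(5 \cdot 1 + 0\right)^{2} = \left(5 + 0\right)^{2} = 5^{2} = 25$)
$N{\left(E{\left(Z \right)} \right)} \left(\left(-1\right) 85\right) = 25 \left(\left(-1\right) 85\right) = 25 \left(-85\right) = -2125$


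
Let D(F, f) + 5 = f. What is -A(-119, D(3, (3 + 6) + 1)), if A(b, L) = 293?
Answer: -293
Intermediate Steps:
D(F, f) = -5 + f
-A(-119, D(3, (3 + 6) + 1)) = -1*293 = -293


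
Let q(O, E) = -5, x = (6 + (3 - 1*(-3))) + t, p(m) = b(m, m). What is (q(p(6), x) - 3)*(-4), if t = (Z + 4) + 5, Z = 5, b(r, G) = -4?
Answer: 32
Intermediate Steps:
p(m) = -4
t = 14 (t = (5 + 4) + 5 = 9 + 5 = 14)
x = 26 (x = (6 + (3 - 1*(-3))) + 14 = (6 + (3 + 3)) + 14 = (6 + 6) + 14 = 12 + 14 = 26)
(q(p(6), x) - 3)*(-4) = (-5 - 3)*(-4) = -8*(-4) = 32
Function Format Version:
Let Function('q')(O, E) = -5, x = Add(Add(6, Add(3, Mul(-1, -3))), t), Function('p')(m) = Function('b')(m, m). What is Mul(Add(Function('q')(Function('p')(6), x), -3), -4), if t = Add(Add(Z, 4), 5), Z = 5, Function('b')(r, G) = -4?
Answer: 32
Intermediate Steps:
Function('p')(m) = -4
t = 14 (t = Add(Add(5, 4), 5) = Add(9, 5) = 14)
x = 26 (x = Add(Add(6, Add(3, Mul(-1, -3))), 14) = Add(Add(6, Add(3, 3)), 14) = Add(Add(6, 6), 14) = Add(12, 14) = 26)
Mul(Add(Function('q')(Function('p')(6), x), -3), -4) = Mul(Add(-5, -3), -4) = Mul(-8, -4) = 32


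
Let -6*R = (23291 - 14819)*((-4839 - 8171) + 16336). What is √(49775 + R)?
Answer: 43*I*√2513 ≈ 2155.6*I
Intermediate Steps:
R = -4696312 (R = -(23291 - 14819)*((-4839 - 8171) + 16336)/6 = -1412*(-13010 + 16336) = -1412*3326 = -⅙*28177872 = -4696312)
√(49775 + R) = √(49775 - 4696312) = √(-4646537) = 43*I*√2513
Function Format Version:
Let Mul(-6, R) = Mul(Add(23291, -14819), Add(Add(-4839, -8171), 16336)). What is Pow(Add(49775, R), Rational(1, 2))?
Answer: Mul(43, I, Pow(2513, Rational(1, 2))) ≈ Mul(2155.6, I)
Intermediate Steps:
R = -4696312 (R = Mul(Rational(-1, 6), Mul(Add(23291, -14819), Add(Add(-4839, -8171), 16336))) = Mul(Rational(-1, 6), Mul(8472, Add(-13010, 16336))) = Mul(Rational(-1, 6), Mul(8472, 3326)) = Mul(Rational(-1, 6), 28177872) = -4696312)
Pow(Add(49775, R), Rational(1, 2)) = Pow(Add(49775, -4696312), Rational(1, 2)) = Pow(-4646537, Rational(1, 2)) = Mul(43, I, Pow(2513, Rational(1, 2)))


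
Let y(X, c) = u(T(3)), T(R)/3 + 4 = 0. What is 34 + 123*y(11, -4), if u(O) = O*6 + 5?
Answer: -8207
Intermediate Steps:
T(R) = -12 (T(R) = -12 + 3*0 = -12 + 0 = -12)
u(O) = 5 + 6*O (u(O) = 6*O + 5 = 5 + 6*O)
y(X, c) = -67 (y(X, c) = 5 + 6*(-12) = 5 - 72 = -67)
34 + 123*y(11, -4) = 34 + 123*(-67) = 34 - 8241 = -8207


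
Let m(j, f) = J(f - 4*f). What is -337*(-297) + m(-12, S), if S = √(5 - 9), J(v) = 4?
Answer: 100093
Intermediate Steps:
S = 2*I (S = √(-4) = 2*I ≈ 2.0*I)
m(j, f) = 4
-337*(-297) + m(-12, S) = -337*(-297) + 4 = 100089 + 4 = 100093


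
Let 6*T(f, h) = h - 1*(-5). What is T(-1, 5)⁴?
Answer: 625/81 ≈ 7.7160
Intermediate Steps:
T(f, h) = ⅚ + h/6 (T(f, h) = (h - 1*(-5))/6 = (h + 5)/6 = (5 + h)/6 = ⅚ + h/6)
T(-1, 5)⁴ = (⅚ + (⅙)*5)⁴ = (⅚ + ⅚)⁴ = (5/3)⁴ = 625/81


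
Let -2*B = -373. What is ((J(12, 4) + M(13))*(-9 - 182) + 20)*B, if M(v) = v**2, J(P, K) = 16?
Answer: -13172495/2 ≈ -6.5862e+6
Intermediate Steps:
B = 373/2 (B = -1/2*(-373) = 373/2 ≈ 186.50)
((J(12, 4) + M(13))*(-9 - 182) + 20)*B = ((16 + 13**2)*(-9 - 182) + 20)*(373/2) = ((16 + 169)*(-191) + 20)*(373/2) = (185*(-191) + 20)*(373/2) = (-35335 + 20)*(373/2) = -35315*373/2 = -13172495/2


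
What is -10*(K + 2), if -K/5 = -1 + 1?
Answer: -20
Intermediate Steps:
K = 0 (K = -5*(-1 + 1) = -5*0 = 0)
-10*(K + 2) = -10*(0 + 2) = -10*2 = -20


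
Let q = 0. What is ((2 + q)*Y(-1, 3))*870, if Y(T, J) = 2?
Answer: 3480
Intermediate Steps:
((2 + q)*Y(-1, 3))*870 = ((2 + 0)*2)*870 = (2*2)*870 = 4*870 = 3480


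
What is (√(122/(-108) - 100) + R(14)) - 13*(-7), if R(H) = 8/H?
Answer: 641/7 + I*√32766/18 ≈ 91.571 + 10.056*I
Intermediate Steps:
(√(122/(-108) - 100) + R(14)) - 13*(-7) = (√(122/(-108) - 100) + 8/14) - 13*(-7) = (√(122*(-1/108) - 100) + 8*(1/14)) + 91 = (√(-61/54 - 100) + 4/7) + 91 = (√(-5461/54) + 4/7) + 91 = (I*√32766/18 + 4/7) + 91 = (4/7 + I*√32766/18) + 91 = 641/7 + I*√32766/18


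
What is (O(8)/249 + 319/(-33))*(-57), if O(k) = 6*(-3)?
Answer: 46075/83 ≈ 555.12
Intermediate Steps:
O(k) = -18
(O(8)/249 + 319/(-33))*(-57) = (-18/249 + 319/(-33))*(-57) = (-18*1/249 + 319*(-1/33))*(-57) = (-6/83 - 29/3)*(-57) = -2425/249*(-57) = 46075/83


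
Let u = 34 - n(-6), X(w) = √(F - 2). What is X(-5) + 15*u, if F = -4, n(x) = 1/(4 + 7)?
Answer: 5595/11 + I*√6 ≈ 508.64 + 2.4495*I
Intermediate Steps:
n(x) = 1/11
X(w) = I*√6 (X(w) = √(-4 - 2) = √(-6) = I*√6)
u = 373/11 (u = 34 - 1*1/11 = 34 - 1/11 = 373/11 ≈ 33.909)
X(-5) + 15*u = I*√6 + 15*(373/11) = I*√6 + 5595/11 = 5595/11 + I*√6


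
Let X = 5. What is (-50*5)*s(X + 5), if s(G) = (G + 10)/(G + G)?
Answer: -250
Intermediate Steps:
s(G) = (10 + G)/(2*G) (s(G) = (10 + G)/((2*G)) = (10 + G)*(1/(2*G)) = (10 + G)/(2*G))
(-50*5)*s(X + 5) = (-50*5)*((10 + (5 + 5))/(2*(5 + 5))) = -125*(10 + 10)/10 = -125*20/10 = -250*1 = -250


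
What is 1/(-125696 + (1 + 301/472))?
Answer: -472/59327739 ≈ -7.9558e-6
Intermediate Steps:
1/(-125696 + (1 + 301/472)) = 1/(-125696 + 773/472) = 1/(-59327739/472) = -472/59327739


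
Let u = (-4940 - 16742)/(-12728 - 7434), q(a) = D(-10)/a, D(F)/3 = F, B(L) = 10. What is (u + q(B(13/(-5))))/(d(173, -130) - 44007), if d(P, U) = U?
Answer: 19402/444945097 ≈ 4.3605e-5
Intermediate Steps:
D(F) = 3*F
q(a) = -30/a (q(a) = (3*(-10))/a = -30/a)
u = 10841/10081 (u = -21682/(-20162) = -21682*(-1/20162) = 10841/10081 ≈ 1.0754)
(u + q(B(13/(-5))))/(d(173, -130) - 44007) = (10841/10081 - 30/10)/(-130 - 44007) = (10841/10081 - 30*⅒)/(-44137) = (10841/10081 - 3)*(-1/44137) = -19402/10081*(-1/44137) = 19402/444945097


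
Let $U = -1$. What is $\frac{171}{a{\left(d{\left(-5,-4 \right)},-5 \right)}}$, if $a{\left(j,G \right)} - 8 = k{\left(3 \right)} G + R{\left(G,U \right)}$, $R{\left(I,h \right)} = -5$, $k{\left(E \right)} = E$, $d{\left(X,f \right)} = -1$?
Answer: $- \frac{57}{4} \approx -14.25$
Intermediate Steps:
$a{\left(j,G \right)} = 3 + 3 G$ ($a{\left(j,G \right)} = 8 + \left(3 G - 5\right) = 8 + \left(-5 + 3 G\right) = 3 + 3 G$)
$\frac{171}{a{\left(d{\left(-5,-4 \right)},-5 \right)}} = \frac{171}{3 + 3 \left(-5\right)} = \frac{171}{3 - 15} = \frac{171}{-12} = 171 \left(- \frac{1}{12}\right) = - \frac{57}{4}$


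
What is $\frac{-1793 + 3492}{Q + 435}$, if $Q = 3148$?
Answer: $\frac{1699}{3583} \approx 0.47418$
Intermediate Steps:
$\frac{-1793 + 3492}{Q + 435} = \frac{-1793 + 3492}{3148 + 435} = \frac{1699}{3583}$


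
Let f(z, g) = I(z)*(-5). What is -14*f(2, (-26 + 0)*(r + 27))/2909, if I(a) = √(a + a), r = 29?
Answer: 140/2909 ≈ 0.048127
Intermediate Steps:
I(a) = √2*√a (I(a) = √(2*a) = √2*√a)
f(z, g) = -5*√2*√z (f(z, g) = (√2*√z)*(-5) = -5*√2*√z)
-14*f(2, (-26 + 0)*(r + 27))/2909 = -14*(-5*√2*√2)/2909 = -(-140)/2909 = -14*(-10/2909) = 140/2909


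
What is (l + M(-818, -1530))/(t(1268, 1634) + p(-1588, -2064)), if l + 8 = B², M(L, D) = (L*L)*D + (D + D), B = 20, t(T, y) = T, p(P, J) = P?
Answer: 255940597/80 ≈ 3.1993e+6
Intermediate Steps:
M(L, D) = 2*D + D*L² (M(L, D) = L²*D + 2*D = D*L² + 2*D = 2*D + D*L²)
l = 392 (l = -8 + 20² = -8 + 400 = 392)
(l + M(-818, -1530))/(t(1268, 1634) + p(-1588, -2064)) = (392 - 1530*(2 + (-818)²))/(1268 - 1588) = (392 - 1530*(2 + 669124))/(-320) = (392 - 1530*669126)*(-1/320) = (392 - 1023762780)*(-1/320) = -1023762388*(-1/320) = 255940597/80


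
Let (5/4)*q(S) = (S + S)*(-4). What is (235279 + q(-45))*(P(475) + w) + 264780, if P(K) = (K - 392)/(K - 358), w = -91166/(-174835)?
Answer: 11347300538309/20455695 ≈ 5.5473e+5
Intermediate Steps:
w = 91166/174835 (w = -91166*(-1/174835) = 91166/174835 ≈ 0.52144)
q(S) = -32*S/5 (q(S) = 4*((S + S)*(-4))/5 = 4*((2*S)*(-4))/5 = 4*(-8*S)/5 = -32*S/5)
P(K) = (-392 + K)/(-358 + K)
(235279 + q(-45))*(P(475) + w) + 264780 = (235279 - 32/5*(-45))*((-392 + 475)/(-358 + 475) + 91166/174835) + 264780 = (235279 + 288)*(83/117 + 91166/174835) + 264780 = 235567*((1/117)*83 + 91166/174835) + 264780 = 235567*(83/117 + 91166/174835) + 264780 = 235567*(25177727/20455695) + 264780 = 5931041616209/20455695 + 264780 = 11347300538309/20455695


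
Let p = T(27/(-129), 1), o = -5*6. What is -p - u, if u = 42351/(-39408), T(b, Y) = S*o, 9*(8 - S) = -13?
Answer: 11207951/39408 ≈ 284.41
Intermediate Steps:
o = -30
S = 85/9 (S = 8 - 1/9*(-13) = 8 + 13/9 = 85/9 ≈ 9.4444)
T(b, Y) = -850/3 (T(b, Y) = (85/9)*(-30) = -850/3)
p = -850/3 ≈ -283.33
u = -14117/13136 (u = 42351*(-1/39408) = -14117/13136 ≈ -1.0747)
-p - u = -1*(-850/3) - 1*(-14117/13136) = 850/3 + 14117/13136 = 11207951/39408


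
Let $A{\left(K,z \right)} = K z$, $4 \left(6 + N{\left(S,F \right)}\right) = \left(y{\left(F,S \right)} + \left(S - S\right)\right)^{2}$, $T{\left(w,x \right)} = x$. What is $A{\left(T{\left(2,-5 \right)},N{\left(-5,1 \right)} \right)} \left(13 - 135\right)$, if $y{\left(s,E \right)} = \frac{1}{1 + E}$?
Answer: $- \frac{116815}{32} \approx -3650.5$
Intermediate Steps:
$N{\left(S,F \right)} = -6 + \frac{1}{4 \left(1 + S\right)^{2}}$ ($N{\left(S,F \right)} = -6 + \frac{\left(\frac{1}{1 + S} + \left(S - S\right)\right)^{2}}{4} = -6 + \frac{\left(\frac{1}{1 + S} + 0\right)^{2}}{4} = -6 + \frac{\left(\frac{1}{1 + S}\right)^{2}}{4} = -6 + \frac{1}{4 \left(1 + S\right)^{2}}$)
$A{\left(T{\left(2,-5 \right)},N{\left(-5,1 \right)} \right)} \left(13 - 135\right) = - 5 \left(-6 + \frac{1}{4 \left(1 - 5\right)^{2}}\right) \left(13 - 135\right) = - 5 \left(-6 + \frac{1}{4 \cdot 16}\right) \left(-122\right) = - 5 \left(-6 + \frac{1}{4} \cdot \frac{1}{16}\right) \left(-122\right) = - 5 \left(-6 + \frac{1}{64}\right) \left(-122\right) = \left(-5\right) \left(- \frac{383}{64}\right) \left(-122\right) = \frac{1915}{64} \left(-122\right) = - \frac{116815}{32}$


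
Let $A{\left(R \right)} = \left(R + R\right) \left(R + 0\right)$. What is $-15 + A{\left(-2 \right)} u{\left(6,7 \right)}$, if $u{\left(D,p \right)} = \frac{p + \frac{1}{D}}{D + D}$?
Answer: $- \frac{92}{9} \approx -10.222$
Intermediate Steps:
$A{\left(R \right)} = 2 R^{2}$ ($A{\left(R \right)} = 2 R R = 2 R^{2}$)
$u{\left(D,p \right)} = \frac{p + \frac{1}{D}}{2 D}$
$-15 + A{\left(-2 \right)} u{\left(6,7 \right)} = -15 + 2 \left(-2\right)^{2} \frac{1 + 6 \cdot 7}{2 \cdot 36} = -15 + 2 \cdot 4 \cdot \frac{1}{2} \cdot \frac{1}{36} \left(1 + 42\right) = -15 + 8 \cdot \frac{1}{2} \cdot \frac{1}{36} \cdot 43 = -15 + 8 \cdot \frac{43}{72} = -15 + \frac{43}{9} = - \frac{92}{9}$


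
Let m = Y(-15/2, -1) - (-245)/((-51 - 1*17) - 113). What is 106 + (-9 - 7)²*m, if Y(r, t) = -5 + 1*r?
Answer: -622734/181 ≈ -3440.5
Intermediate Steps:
Y(r, t) = -5 + r
m = -5015/362 (m = (-5 - 15/2) - (-245)/((-51 - 1*17) - 113) = (-5 - 15*½) - (-245)/((-51 - 17) - 113) = (-5 - 15/2) - (-245)/(-68 - 113) = -25/2 - (-245)/(-181) = -25/2 - (-245)*(-1)/181 = -25/2 - 1*245/181 = -25/2 - 245/181 = -5015/362 ≈ -13.854)
106 + (-9 - 7)²*m = 106 + (-9 - 7)²*(-5015/362) = 106 + (-16)²*(-5015/362) = 106 + 256*(-5015/362) = 106 - 641920/181 = -622734/181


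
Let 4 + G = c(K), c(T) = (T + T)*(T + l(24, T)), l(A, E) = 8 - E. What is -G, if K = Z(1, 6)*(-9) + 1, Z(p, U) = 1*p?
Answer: 132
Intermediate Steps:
Z(p, U) = p
K = -8 (K = 1*(-9) + 1 = -9 + 1 = -8)
c(T) = 16*T (c(T) = (T + T)*(T + (8 - T)) = (2*T)*8 = 16*T)
G = -132 (G = -4 + 16*(-8) = -4 - 128 = -132)
-G = -1*(-132) = 132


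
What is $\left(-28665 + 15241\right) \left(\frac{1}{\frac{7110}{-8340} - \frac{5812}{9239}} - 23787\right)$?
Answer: $\frac{1215155497630160}{3805379} \approx 3.1933 \cdot 10^{8}$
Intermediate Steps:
$\left(-28665 + 15241\right) \left(\frac{1}{\frac{7110}{-8340} - \frac{5812}{9239}} - 23787\right) = - 13424 \left(\frac{1}{7110 \left(- \frac{1}{8340}\right) - \frac{5812}{9239}} - 23787\right) = - 13424 \left(\frac{1}{- \frac{237}{278} - \frac{5812}{9239}} - 23787\right) = - 13424 \left(\frac{1}{- \frac{3805379}{2568442}} - 23787\right) = - 13424 \left(- \frac{2568442}{3805379} - 23787\right) = \left(-13424\right) \left(- \frac{90521118715}{3805379}\right) = \frac{1215155497630160}{3805379}$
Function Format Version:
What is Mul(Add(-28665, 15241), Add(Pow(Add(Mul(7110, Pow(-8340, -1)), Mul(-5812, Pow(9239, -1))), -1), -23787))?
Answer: Rational(1215155497630160, 3805379) ≈ 3.1933e+8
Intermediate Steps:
Mul(Add(-28665, 15241), Add(Pow(Add(Mul(7110, Pow(-8340, -1)), Mul(-5812, Pow(9239, -1))), -1), -23787)) = Mul(-13424, Add(Pow(Add(Mul(7110, Rational(-1, 8340)), Mul(-5812, Rational(1, 9239))), -1), -23787)) = Mul(-13424, Add(Pow(Add(Rational(-237, 278), Rational(-5812, 9239)), -1), -23787)) = Mul(-13424, Add(Pow(Rational(-3805379, 2568442), -1), -23787)) = Mul(-13424, Add(Rational(-2568442, 3805379), -23787)) = Mul(-13424, Rational(-90521118715, 3805379)) = Rational(1215155497630160, 3805379)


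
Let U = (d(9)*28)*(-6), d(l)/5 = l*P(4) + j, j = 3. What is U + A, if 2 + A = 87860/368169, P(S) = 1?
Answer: -3711791998/368169 ≈ -10082.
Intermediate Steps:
A = -648478/368169 (A = -2 + 87860/368169 = -648478/368169 ≈ -1.7614)
d(l) = 15 + 5*l (d(l) = 5*(l*1 + 3) = 5*(l + 3) = 5*(3 + l) = 15 + 5*l)
U = -10080 (U = ((15 + 5*9)*28)*(-6) = ((15 + 45)*28)*(-6) = (60*28)*(-6) = 1680*(-6) = -10080)
U + A = -10080 - 648478/368169 = -3711791998/368169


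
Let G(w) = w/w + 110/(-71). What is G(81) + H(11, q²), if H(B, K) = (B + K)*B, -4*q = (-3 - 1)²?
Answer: 21048/71 ≈ 296.45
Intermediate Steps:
q = -4 (q = -(-3 - 1)²/4 = -¼*(-4)² = -¼*16 = -4)
G(w) = -39/71 (G(w) = 1 + 110*(-1/71) = 1 - 110/71 = -39/71)
H(B, K) = B*(B + K)
G(81) + H(11, q²) = -39/71 + 11*(11 + (-4)²) = -39/71 + 11*(11 + 16) = -39/71 + 11*27 = -39/71 + 297 = 21048/71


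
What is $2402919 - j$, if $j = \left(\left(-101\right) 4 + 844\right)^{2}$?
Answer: $2209319$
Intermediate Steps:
$j = 193600$ ($j = \left(-404 + 844\right)^{2} = 440^{2} = 193600$)
$2402919 - j = 2402919 - 193600 = 2209319$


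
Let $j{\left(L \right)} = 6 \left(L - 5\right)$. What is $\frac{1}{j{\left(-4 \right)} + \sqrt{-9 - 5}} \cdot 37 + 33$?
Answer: $\frac{47346}{1465} - \frac{37 i \sqrt{14}}{2930} \approx 32.318 - 0.04725 i$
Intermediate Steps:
$j{\left(L \right)} = -30 + 6 L$ ($j{\left(L \right)} = 6 \left(-5 + L\right) = -30 + 6 L$)
$\frac{1}{j{\left(-4 \right)} + \sqrt{-9 - 5}} \cdot 37 + 33 = \frac{1}{\left(-30 + 6 \left(-4\right)\right) + \sqrt{-9 - 5}} \cdot 37 + 33 = \frac{1}{\left(-30 - 24\right) + \sqrt{-9 - 5}} \cdot 37 + 33 = \frac{1}{-54 + \sqrt{-14}} \cdot 37 + 33 = \frac{1}{-54 + i \sqrt{14}} \cdot 37 + 33 = \frac{37}{-54 + i \sqrt{14}} + 33 = 33 + \frac{37}{-54 + i \sqrt{14}}$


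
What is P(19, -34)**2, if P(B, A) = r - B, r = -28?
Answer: 2209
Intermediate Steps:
P(B, A) = -28 - B
P(19, -34)**2 = (-28 - 1*19)**2 = (-28 - 19)**2 = (-47)**2 = 2209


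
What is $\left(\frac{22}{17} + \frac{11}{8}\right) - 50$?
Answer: $- \frac{6437}{136} \approx -47.331$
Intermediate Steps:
$\left(\frac{22}{17} + \frac{11}{8}\right) - 50 = \frac{363}{136} - 50 = - \frac{6437}{136}$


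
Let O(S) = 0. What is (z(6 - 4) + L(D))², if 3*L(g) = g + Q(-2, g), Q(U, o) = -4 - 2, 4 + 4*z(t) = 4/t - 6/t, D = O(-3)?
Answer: 169/16 ≈ 10.563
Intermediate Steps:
D = 0
z(t) = -1 - 1/(2*t) (z(t) = -1 + (4/t - 6/t)/4 = -1 + (-2/t)/4 = -1 - 1/(2*t))
Q(U, o) = -6
L(g) = -2 + g/3 (L(g) = (g - 6)/3 = (-6 + g)/3 = -2 + g/3)
(z(6 - 4) + L(D))² = ((-½ - (6 - 4))/(6 - 4) + (-2 + (⅓)*0))² = ((-½ - 1*2)/2 + (-2 + 0))² = ((-½ - 2)/2 - 2)² = ((½)*(-5/2) - 2)² = (-5/4 - 2)² = (-13/4)² = 169/16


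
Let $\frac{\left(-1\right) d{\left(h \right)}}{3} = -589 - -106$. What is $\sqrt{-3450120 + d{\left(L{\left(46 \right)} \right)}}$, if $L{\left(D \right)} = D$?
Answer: $i \sqrt{3448671} \approx 1857.1 i$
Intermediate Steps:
$d{\left(h \right)} = 1449$ ($d{\left(h \right)} = - 3 \left(-589 - -106\right) = - 3 \left(-589 + 106\right) = \left(-3\right) \left(-483\right) = 1449$)
$\sqrt{-3450120 + d{\left(L{\left(46 \right)} \right)}} = \sqrt{-3450120 + 1449} = \sqrt{-3448671} = i \sqrt{3448671}$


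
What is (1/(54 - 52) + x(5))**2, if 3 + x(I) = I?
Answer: 25/4 ≈ 6.2500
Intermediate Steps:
x(I) = -3 + I
(1/(54 - 52) + x(5))**2 = (1/(54 - 52) + (-3 + 5))**2 = (1/2 + 2)**2 = (5/2)**2 = 25/4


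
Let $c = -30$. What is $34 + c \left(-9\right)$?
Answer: $304$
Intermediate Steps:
$34 + c \left(-9\right) = 34 - -270 = 34 + 270 = 304$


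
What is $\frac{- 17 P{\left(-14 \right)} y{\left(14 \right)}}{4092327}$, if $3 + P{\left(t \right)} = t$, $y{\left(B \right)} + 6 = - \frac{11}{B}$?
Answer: $- \frac{27455}{57292578} \approx -0.00047921$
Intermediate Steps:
$y{\left(B \right)} = -6 - \frac{11}{B}$
$P{\left(t \right)} = -3 + t$
$\frac{- 17 P{\left(-14 \right)} y{\left(14 \right)}}{4092327} = \frac{- 17 \left(-3 - 14\right) \left(-6 - \frac{11}{14}\right)}{4092327} = \left(-17\right) \left(-17\right) \left(-6 - \frac{11}{14}\right) \frac{1}{4092327} = 289 \left(-6 - \frac{11}{14}\right) \frac{1}{4092327} = 289 \left(- \frac{95}{14}\right) \frac{1}{4092327} = \left(- \frac{27455}{14}\right) \frac{1}{4092327} = - \frac{27455}{57292578}$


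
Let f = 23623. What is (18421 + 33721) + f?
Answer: 75765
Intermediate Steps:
(18421 + 33721) + f = (18421 + 33721) + 23623 = 52142 + 23623 = 75765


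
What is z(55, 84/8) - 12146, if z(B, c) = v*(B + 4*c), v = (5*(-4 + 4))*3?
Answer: -12146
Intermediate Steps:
v = 0 (v = (5*0)*3 = 0*3 = 0)
z(B, c) = 0 (z(B, c) = 0*(B + 4*c) = 0)
z(55, 84/8) - 12146 = 0 - 12146 = -12146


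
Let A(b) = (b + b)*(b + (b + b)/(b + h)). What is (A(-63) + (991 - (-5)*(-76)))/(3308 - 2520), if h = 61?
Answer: 611/788 ≈ 0.77538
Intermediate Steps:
A(b) = 2*b*(b + 2*b/(61 + b)) (A(b) = (b + b)*(b + (b + b)/(b + 61)) = (2*b)*(b + (2*b)/(61 + b)) = (2*b)*(b + 2*b/(61 + b)) = 2*b*(b + 2*b/(61 + b)))
(A(-63) + (991 - (-5)*(-76)))/(3308 - 2520) = (2*(-63)**2*(63 - 63)/(61 - 63) + (991 - (-5)*(-76)))/(3308 - 2520) = (2*3969*0/(-2) + (991 - 1*380))/788 = (2*3969*(-1/2)*0 + (991 - 380))*(1/788) = (0 + 611)*(1/788) = 611*(1/788) = 611/788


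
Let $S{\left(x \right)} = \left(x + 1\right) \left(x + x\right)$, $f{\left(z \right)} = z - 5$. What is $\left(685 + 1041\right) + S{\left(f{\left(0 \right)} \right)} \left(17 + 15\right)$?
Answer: $3006$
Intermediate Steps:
$f{\left(z \right)} = -5 + z$
$S{\left(x \right)} = 2 x \left(1 + x\right)$ ($S{\left(x \right)} = \left(1 + x\right) 2 x = 2 x \left(1 + x\right)$)
$\left(685 + 1041\right) + S{\left(f{\left(0 \right)} \right)} \left(17 + 15\right) = \left(685 + 1041\right) + 2 \left(-5 + 0\right) \left(1 + \left(-5 + 0\right)\right) \left(17 + 15\right) = 1726 + 2 \left(-5\right) \left(1 - 5\right) 32 = 1726 + 2 \left(-5\right) \left(-4\right) 32 = 1726 + 40 \cdot 32 = 1726 + 1280 = 3006$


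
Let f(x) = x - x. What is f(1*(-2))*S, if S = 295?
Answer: 0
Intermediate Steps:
f(x) = 0
f(1*(-2))*S = 0*295 = 0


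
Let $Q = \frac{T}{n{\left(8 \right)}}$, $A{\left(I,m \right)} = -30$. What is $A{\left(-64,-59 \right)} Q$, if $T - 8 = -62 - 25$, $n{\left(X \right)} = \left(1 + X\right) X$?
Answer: $\frac{395}{12} \approx 32.917$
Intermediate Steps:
$n{\left(X \right)} = X \left(1 + X\right)$
$T = -79$ ($T = 8 - 87 = -79$)
$Q = - \frac{79}{72}$ ($Q = - \frac{79}{8 \left(1 + 8\right)} = - \frac{79}{8 \cdot 9} = - \frac{79}{72} \approx -1.0972$)
$A{\left(-64,-59 \right)} Q = \left(-30\right) \left(- \frac{79}{72}\right) = \frac{395}{12}$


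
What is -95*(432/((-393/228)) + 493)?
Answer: -3016345/131 ≈ -23026.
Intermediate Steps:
-95*(432/((-393/228)) + 493) = -95*(432/((-393*1/228)) + 493) = -95*(432/(-131/76) + 493) = -95*(432*(-76/131) + 493) = -95*(-32832/131 + 493) = -95*31751/131 = -3016345/131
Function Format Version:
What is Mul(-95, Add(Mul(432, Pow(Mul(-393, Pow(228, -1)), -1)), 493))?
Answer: Rational(-3016345, 131) ≈ -23026.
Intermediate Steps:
Mul(-95, Add(Mul(432, Pow(Mul(-393, Pow(228, -1)), -1)), 493)) = Mul(-95, Add(Mul(432, Pow(Mul(-393, Rational(1, 228)), -1)), 493)) = Mul(-95, Add(Mul(432, Pow(Rational(-131, 76), -1)), 493)) = Mul(-95, Add(Mul(432, Rational(-76, 131)), 493)) = Mul(-95, Add(Rational(-32832, 131), 493)) = Mul(-95, Rational(31751, 131)) = Rational(-3016345, 131)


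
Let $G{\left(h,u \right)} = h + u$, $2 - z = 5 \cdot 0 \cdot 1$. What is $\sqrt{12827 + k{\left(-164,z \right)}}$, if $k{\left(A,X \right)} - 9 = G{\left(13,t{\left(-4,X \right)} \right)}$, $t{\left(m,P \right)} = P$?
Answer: $\sqrt{12851} \approx 113.36$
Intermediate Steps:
$z = 2$ ($z = 2 - 5 \cdot 0 \cdot 1 = 2 - 0 \cdot 1 = 2 - 0 = 2 + 0 = 2$)
$k{\left(A,X \right)} = 22 + X$ ($k{\left(A,X \right)} = 9 + \left(13 + X\right) = 22 + X$)
$\sqrt{12827 + k{\left(-164,z \right)}} = \sqrt{12827 + \left(22 + 2\right)} = \sqrt{12827 + 24} = \sqrt{12851}$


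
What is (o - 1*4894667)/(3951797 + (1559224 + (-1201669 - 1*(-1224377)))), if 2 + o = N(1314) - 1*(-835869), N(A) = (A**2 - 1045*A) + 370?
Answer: -3704964/5533729 ≈ -0.66952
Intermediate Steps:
N(A) = 370 + A**2 - 1045*A
o = 1189703 (o = -2 + ((370 + 1314**2 - 1045*1314) - 1*(-835869)) = -2 + ((370 + 1726596 - 1373130) + 835869) = -2 + (353836 + 835869) = -2 + 1189705 = 1189703)
(o - 1*4894667)/(3951797 + (1559224 + (-1201669 - 1*(-1224377)))) = (1189703 - 1*4894667)/(3951797 + (1559224 + (-1201669 - 1*(-1224377)))) = (1189703 - 4894667)/(3951797 + (1559224 + (-1201669 + 1224377))) = -3704964/(3951797 + (1559224 + 22708)) = -3704964/(3951797 + 1581932) = -3704964/5533729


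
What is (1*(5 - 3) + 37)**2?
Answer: 1521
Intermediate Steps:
(1*(5 - 3) + 37)**2 = (1*2 + 37)**2 = (2 + 37)**2 = 39**2 = 1521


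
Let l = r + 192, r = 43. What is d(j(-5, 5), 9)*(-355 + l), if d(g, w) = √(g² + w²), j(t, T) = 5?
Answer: -120*√106 ≈ -1235.5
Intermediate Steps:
l = 235 (l = 43 + 192 = 235)
d(j(-5, 5), 9)*(-355 + l) = √(5² + 9²)*(-355 + 235) = √(25 + 81)*(-120) = √106*(-120) = -120*√106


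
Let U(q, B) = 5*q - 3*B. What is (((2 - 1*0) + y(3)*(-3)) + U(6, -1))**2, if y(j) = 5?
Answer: 400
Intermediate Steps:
U(q, B) = -3*B + 5*q
(((2 - 1*0) + y(3)*(-3)) + U(6, -1))**2 = (((2 - 1*0) + 5*(-3)) + (-3*(-1) + 5*6))**2 = (((2 + 0) - 15) + (3 + 30))**2 = ((2 - 15) + 33)**2 = (-13 + 33)**2 = 20**2 = 400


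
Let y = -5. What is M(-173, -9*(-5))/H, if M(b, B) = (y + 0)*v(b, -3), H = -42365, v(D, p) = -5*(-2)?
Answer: 10/8473 ≈ 0.0011802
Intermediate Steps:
v(D, p) = 10
M(b, B) = -50 (M(b, B) = (-5 + 0)*10 = -5*10 = -50)
M(-173, -9*(-5))/H = -50/(-42365) = -50*(-1/42365) = 10/8473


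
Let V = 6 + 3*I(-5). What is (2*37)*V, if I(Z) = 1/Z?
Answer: 1998/5 ≈ 399.60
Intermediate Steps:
V = 27/5 (V = 6 + 3/(-5) = 6 + 3*(-⅕) = 6 - ⅗ = 27/5 ≈ 5.4000)
(2*37)*V = (2*37)*(27/5) = 74*(27/5) = 1998/5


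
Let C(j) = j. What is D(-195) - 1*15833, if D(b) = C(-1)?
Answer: -15834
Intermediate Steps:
D(b) = -1
D(-195) - 1*15833 = -1 - 1*15833 = -1 - 15833 = -15834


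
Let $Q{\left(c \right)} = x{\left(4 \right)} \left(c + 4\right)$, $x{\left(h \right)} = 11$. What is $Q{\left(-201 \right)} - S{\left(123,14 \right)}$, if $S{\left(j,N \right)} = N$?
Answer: $-2181$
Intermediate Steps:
$Q{\left(c \right)} = 44 + 11 c$ ($Q{\left(c \right)} = 11 \left(c + 4\right) = 11 \left(4 + c\right) = 44 + 11 c$)
$Q{\left(-201 \right)} - S{\left(123,14 \right)} = \left(44 + 11 \left(-201\right)\right) - 14 = \left(44 - 2211\right) - 14 = -2167 - 14 = -2181$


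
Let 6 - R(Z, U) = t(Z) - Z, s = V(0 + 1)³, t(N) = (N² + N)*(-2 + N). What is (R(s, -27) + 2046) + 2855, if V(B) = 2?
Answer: 4483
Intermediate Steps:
t(N) = (-2 + N)*(N + N²) (t(N) = (N + N²)*(-2 + N) = (-2 + N)*(N + N²))
s = 8 (s = 2³ = 8)
R(Z, U) = 6 + Z - Z*(-2 + Z² - Z) (R(Z, U) = 6 - (Z*(-2 + Z² - Z) - Z) = 6 - (-Z + Z*(-2 + Z² - Z)) = 6 + (Z - Z*(-2 + Z² - Z)) = 6 + Z - Z*(-2 + Z² - Z))
(R(s, -27) + 2046) + 2855 = ((6 + 8 + 8*(2 + 8 - 1*8²)) + 2046) + 2855 = ((6 + 8 + 8*(2 + 8 - 1*64)) + 2046) + 2855 = ((6 + 8 + 8*(2 + 8 - 64)) + 2046) + 2855 = ((6 + 8 + 8*(-54)) + 2046) + 2855 = ((6 + 8 - 432) + 2046) + 2855 = (-418 + 2046) + 2855 = 1628 + 2855 = 4483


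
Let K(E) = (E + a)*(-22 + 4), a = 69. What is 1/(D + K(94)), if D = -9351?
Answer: -1/12285 ≈ -8.1400e-5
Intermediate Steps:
K(E) = -1242 - 18*E (K(E) = (E + 69)*(-22 + 4) = (69 + E)*(-18) = -1242 - 18*E)
1/(D + K(94)) = 1/(-9351 + (-1242 - 18*94)) = 1/(-9351 + (-1242 - 1692)) = 1/(-9351 - 2934) = 1/(-12285) = -1/12285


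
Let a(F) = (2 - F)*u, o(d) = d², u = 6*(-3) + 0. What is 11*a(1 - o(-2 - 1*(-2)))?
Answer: -198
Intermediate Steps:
u = -18 (u = -18 + 0 = -18)
a(F) = -36 + 18*F (a(F) = (2 - F)*(-18) = -36 + 18*F)
11*a(1 - o(-2 - 1*(-2))) = 11*(-36 + 18*(1 - (-2 - 1*(-2))²)) = 11*(-36 + 18*(1 - (-2 + 2)²)) = 11*(-36 + 18*(1 - 1*0²)) = 11*(-36 + 18*(1 - 1*0)) = 11*(-36 + 18*(1 + 0)) = 11*(-36 + 18*1) = 11*(-36 + 18) = 11*(-18) = -198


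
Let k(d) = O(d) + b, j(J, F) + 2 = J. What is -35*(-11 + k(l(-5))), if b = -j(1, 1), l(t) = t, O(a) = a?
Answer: 525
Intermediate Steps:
j(J, F) = -2 + J
b = 1 (b = -(-2 + 1) = -1*(-1) = 1)
k(d) = 1 + d (k(d) = d + 1 = 1 + d)
-35*(-11 + k(l(-5))) = -35*(-11 + (1 - 5)) = -35*(-11 - 4) = -35*(-15) = 525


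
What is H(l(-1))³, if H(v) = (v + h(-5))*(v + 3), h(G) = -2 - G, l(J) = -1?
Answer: 64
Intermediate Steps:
H(v) = (3 + v)² (H(v) = (v + (-2 - 1*(-5)))*(v + 3) = (v + (-2 + 5))*(3 + v) = (v + 3)*(3 + v) = (3 + v)*(3 + v) = (3 + v)²)
H(l(-1))³ = (9 + (-1)² + 6*(-1))³ = (9 + 1 - 6)³ = 4³ = 64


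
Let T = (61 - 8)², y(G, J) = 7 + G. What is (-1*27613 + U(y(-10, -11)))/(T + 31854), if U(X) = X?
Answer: -27616/34663 ≈ -0.79670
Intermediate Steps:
T = 2809 (T = 53² = 2809)
(-1*27613 + U(y(-10, -11)))/(T + 31854) = (-1*27613 + (7 - 10))/(2809 + 31854) = (-27613 - 3)/34663 = -27616*1/34663 = -27616/34663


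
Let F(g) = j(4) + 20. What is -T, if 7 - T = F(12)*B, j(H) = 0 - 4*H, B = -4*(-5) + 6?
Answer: 97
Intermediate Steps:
B = 26 (B = 20 + 6 = 26)
j(H) = -4*H
F(g) = 4 (F(g) = -4*4 + 20 = -16 + 20 = 4)
T = -97 (T = 7 - 4*26 = 7 - 1*104 = 7 - 104 = -97)
-T = -1*(-97) = 97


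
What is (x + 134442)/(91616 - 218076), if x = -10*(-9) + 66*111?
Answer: -70929/63230 ≈ -1.1218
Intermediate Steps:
x = 7416 (x = 90 + 7326 = 7416)
(x + 134442)/(91616 - 218076) = (7416 + 134442)/(91616 - 218076) = 141858/(-126460) = 141858*(-1/126460) = -70929/63230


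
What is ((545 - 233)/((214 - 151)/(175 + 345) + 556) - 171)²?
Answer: 2429312168530809/83626807489 ≈ 29049.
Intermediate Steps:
((545 - 233)/((214 - 151)/(175 + 345) + 556) - 171)² = (312/(63/520 + 556) - 171)² = (312/(289183/520) - 171)² = (312*(520/289183) - 171)² = (162240/289183 - 171)² = (-49288053/289183)² = 2429312168530809/83626807489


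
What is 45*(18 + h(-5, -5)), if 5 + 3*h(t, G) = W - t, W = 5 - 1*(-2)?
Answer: 915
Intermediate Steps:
W = 7 (W = 5 + 2 = 7)
h(t, G) = 2/3 - t/3 (h(t, G) = -5/3 + (7 - t)/3 = -5/3 + (7/3 - t/3) = 2/3 - t/3)
45*(18 + h(-5, -5)) = 45*(18 + (2/3 - 1/3*(-5))) = 45*(18 + (2/3 + 5/3)) = 45*(18 + 7/3) = 45*(61/3) = 915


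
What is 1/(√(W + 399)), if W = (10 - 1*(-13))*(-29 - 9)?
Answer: -I*√19/95 ≈ -0.045883*I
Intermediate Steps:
W = -874 (W = (10 + 13)*(-38) = 23*(-38) = -874)
1/(√(W + 399)) = 1/(√(-874 + 399)) = 1/(√(-475)) = 1/(5*I*√19) = -I*√19/95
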